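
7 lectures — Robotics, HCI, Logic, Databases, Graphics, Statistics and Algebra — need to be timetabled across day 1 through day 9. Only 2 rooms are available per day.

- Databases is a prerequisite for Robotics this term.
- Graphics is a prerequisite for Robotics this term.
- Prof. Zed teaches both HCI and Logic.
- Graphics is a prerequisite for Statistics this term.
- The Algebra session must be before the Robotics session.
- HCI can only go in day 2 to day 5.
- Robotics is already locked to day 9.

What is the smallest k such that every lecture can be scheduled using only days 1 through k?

The precedence chain requires at least 2 distinct days.
With at most 2 per day and 7 lectures, at least 4 days are needed.
Robotics can't be placed before day 9, so the schedule must run through at least day 9.
9 works (last occupied day: day 9): for example Algebra -> day 3, Graphics -> day 1, Logic -> day 3, Robotics -> day 9, Databases -> day 1, HCI -> day 2, Statistics -> day 2.

9 days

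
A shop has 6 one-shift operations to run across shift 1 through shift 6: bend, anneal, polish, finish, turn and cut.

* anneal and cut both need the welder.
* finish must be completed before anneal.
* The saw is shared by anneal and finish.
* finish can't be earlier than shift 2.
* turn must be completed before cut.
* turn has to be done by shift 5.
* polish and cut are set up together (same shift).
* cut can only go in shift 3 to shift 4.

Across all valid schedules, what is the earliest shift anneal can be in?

shift 3

Precedence pushes anneal to at least shift 3.
anneal at shift 3 is achievable: bend -> shift 1, cut -> shift 4, anneal -> shift 3, polish -> shift 4, turn -> shift 1, finish -> shift 2.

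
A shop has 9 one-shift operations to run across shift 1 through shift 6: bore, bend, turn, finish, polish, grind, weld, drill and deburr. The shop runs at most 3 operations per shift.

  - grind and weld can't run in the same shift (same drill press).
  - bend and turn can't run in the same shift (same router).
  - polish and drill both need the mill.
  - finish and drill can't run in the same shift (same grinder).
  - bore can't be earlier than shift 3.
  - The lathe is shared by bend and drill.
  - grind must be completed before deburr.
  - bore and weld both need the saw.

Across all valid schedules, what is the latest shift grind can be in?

Downstream work caps grind at shift 5.
grind at shift 5 is achievable: drill -> shift 2, bend -> shift 1, finish -> shift 1, weld -> shift 2, bore -> shift 3, polish -> shift 1, deburr -> shift 6, grind -> shift 5, turn -> shift 2.

shift 5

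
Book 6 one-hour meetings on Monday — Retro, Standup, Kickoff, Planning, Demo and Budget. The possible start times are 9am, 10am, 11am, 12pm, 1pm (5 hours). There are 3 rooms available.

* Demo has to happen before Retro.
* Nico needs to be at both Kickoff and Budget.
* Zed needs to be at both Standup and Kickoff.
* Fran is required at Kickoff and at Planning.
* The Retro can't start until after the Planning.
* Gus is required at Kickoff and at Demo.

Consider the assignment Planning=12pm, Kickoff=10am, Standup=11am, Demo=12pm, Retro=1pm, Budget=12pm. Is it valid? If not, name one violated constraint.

Yes

Nico needs to be at both Kickoff and Budget — holds.
The Retro can't start until after the Planning — holds.
There are 3 rooms available — holds.
Zed needs to be at both Standup and Kickoff — holds.
Demo has to happen before Retro — holds.
Gus is required at Kickoff and at Demo — holds.
Fran is required at Kickoff and at Planning — holds.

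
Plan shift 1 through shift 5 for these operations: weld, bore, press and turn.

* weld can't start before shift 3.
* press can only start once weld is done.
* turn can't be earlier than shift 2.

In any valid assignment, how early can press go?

shift 4

Precedence pushes press to at least shift 4.
press at shift 4 is achievable: bore=shift 1; weld=shift 3; press=shift 4; turn=shift 2.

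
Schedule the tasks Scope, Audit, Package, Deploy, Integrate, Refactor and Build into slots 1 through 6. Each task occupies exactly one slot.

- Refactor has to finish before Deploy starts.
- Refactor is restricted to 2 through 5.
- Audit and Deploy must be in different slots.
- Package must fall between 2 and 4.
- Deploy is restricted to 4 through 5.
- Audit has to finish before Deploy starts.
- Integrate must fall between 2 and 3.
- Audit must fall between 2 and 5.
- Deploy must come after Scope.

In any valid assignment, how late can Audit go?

Audit is available from 2; Audit's own window allows nothing later than 5; downstream work caps Audit at 4.
Audit at 4 is achievable: Refactor=2, Scope=1, Deploy=5, Integrate=2, Audit=4, Build=1, Package=2.

4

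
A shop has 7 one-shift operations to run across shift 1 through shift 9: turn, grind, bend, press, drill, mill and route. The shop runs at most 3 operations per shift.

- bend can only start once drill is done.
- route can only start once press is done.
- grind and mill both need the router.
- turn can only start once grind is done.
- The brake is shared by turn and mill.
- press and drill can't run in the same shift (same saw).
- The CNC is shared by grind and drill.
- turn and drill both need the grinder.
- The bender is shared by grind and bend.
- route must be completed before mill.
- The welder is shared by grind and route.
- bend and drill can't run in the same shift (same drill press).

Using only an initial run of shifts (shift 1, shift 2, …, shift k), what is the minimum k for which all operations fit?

4

The precedence chain requires at least 3 distinct shifts.
With at most 3 per shift and 7 operations, at least 3 shifts are needed.
Could 3 shifts be enough, i.e. nothing placed later than shift 3? No: mill must come after route (at shift 1 or later) → {shift 2, shift 3}; route must come before mill (at shift 3 or earlier) → {shift 1, shift 2}; route must come after press (at shift 1 or later) → {shift 2}; press must come before route (at shift 2 or earlier) → {shift 1}; turn must come after grind (at shift 1 or later) → {shift 2, shift 3}; bend must come after drill (at shift 1 or later) → {shift 2, shift 3}; drill must come before bend (at shift 3 or earlier) → {shift 1, shift 2}; drill can't share with press (shift 1) → {shift 2}; turn can't share with drill (shift 2) → {shift 3}; mill must come after route (at shift 2 or later) → {shift 3}; mill can't share with turn (shift 3) → nothing is left.
So 3 shifts is not enough.
4 works (last occupied shift: shift 4): for example bend in shift 4; mill in shift 3; turn in shift 2; drill in shift 3; grind in shift 1; route in shift 2; press in shift 1.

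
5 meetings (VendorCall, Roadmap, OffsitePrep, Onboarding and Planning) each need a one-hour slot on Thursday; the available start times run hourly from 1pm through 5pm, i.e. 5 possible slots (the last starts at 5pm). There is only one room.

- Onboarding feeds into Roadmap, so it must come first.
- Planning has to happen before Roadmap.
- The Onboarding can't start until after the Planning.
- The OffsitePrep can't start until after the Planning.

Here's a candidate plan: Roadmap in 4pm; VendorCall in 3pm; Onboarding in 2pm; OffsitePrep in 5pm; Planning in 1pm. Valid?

The OffsitePrep can't start until after the Planning — holds.
Planning has to happen before Roadmap — holds.
There is only one room — holds.
Onboarding feeds into Roadmap, so it must come first — holds.
The Onboarding can't start until after the Planning — holds.

Valid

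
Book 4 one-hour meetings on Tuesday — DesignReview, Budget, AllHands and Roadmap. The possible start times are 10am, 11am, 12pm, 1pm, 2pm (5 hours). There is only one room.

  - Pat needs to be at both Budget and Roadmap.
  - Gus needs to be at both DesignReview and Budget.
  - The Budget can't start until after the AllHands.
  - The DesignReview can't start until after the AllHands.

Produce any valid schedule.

Budget -> 12pm, AllHands -> 10am, Roadmap -> 1pm, DesignReview -> 11am

Checking: AllHands(10am) before DesignReview(11am); AllHands(10am) before Budget(12pm); DesignReview(11am) != Budget(12pm); Budget(12pm) != Roadmap(1pm); max 1 per hour (cap 1).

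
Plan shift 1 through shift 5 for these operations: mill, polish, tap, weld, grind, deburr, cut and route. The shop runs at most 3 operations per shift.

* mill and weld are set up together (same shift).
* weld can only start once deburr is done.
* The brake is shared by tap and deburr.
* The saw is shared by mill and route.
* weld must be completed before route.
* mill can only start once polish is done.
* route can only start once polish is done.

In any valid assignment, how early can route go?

shift 3

Precedence pushes route to at least shift 3.
route at shift 3 is achievable: route -> shift 3; cut -> shift 3; grind -> shift 1; mill -> shift 2; deburr -> shift 1; polish -> shift 1; weld -> shift 2; tap -> shift 2.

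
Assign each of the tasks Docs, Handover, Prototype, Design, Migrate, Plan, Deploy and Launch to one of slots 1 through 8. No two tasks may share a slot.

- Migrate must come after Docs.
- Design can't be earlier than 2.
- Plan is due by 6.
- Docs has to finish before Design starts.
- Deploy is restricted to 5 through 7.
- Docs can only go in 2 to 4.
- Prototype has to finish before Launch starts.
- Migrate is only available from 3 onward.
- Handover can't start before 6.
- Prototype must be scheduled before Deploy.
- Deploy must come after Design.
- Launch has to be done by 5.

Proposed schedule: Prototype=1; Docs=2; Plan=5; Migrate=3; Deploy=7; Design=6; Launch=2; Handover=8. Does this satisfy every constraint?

No. No two tasks may share a slot is not satisfied.

Prototype has to finish before Launch starts — holds.
Migrate must come after Docs — holds.
Handover can't start before 6 — holds.
Docs can only go in 2 to 4 — holds.
Migrate is only available from 3 onward — holds.
Docs has to finish before Design starts — holds.
Deploy is restricted to 5 through 7 — holds.
No two tasks may share a slot — violated.
Launch has to be done by 5 — holds.
Prototype must be scheduled before Deploy — holds.
Design can't be earlier than 2 — holds.
Plan is due by 6 — holds.
Deploy must come after Design — holds.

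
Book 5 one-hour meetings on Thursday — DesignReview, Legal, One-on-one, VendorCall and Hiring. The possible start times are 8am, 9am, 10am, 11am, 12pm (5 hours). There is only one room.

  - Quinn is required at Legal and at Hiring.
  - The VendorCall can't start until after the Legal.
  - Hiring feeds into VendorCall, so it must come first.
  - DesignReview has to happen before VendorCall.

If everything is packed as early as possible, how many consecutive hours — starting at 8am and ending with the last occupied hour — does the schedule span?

The precedence chain requires at least 2 distinct hours.
With at most 1 per hour and 5 meetings, at least 5 hours are needed.
5 works (last occupied hour: 12pm): for example Legal=9am, One-on-one=12pm, DesignReview=8am, Hiring=10am, VendorCall=11am.

5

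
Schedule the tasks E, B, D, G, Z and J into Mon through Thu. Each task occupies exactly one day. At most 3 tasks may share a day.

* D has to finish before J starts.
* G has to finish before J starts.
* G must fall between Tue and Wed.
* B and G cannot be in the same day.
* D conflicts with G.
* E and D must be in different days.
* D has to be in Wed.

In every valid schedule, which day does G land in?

Tue

G's window is Tue–Wed.
D is fixed at Wed, and G can't share a day with D.
So G must be Tue.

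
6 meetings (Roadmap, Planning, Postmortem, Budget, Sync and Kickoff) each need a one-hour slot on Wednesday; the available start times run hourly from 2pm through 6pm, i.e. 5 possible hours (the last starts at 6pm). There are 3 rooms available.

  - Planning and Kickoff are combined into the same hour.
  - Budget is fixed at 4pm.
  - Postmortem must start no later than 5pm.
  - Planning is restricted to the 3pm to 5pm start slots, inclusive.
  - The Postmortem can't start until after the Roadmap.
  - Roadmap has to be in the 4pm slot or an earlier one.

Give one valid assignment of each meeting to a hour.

Kickoff=3pm, Roadmap=2pm, Postmortem=3pm, Budget=4pm, Sync=2pm, Planning=3pm

Checking: Roadmap(2pm) before Postmortem(3pm); Planning = Kickoff = 3pm; Postmortem=3pm in [2pm,5pm]; Planning=3pm in [3pm,5pm]; Roadmap=2pm in [2pm,4pm]; Budget=4pm in [4pm,4pm]; max 3 per hour (cap 3).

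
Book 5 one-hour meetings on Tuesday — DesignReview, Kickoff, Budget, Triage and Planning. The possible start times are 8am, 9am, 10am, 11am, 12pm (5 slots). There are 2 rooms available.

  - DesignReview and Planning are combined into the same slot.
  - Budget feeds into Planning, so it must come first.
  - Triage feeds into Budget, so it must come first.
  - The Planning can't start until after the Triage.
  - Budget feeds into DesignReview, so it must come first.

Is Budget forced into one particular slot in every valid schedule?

No

Budget can be 9am (e.g. Triage -> 8am; DesignReview -> 10am; Planning -> 10am; Kickoff -> 8am; Budget -> 9am) or 10am (e.g. Triage in 8am; DesignReview in 11am; Budget in 10am; Kickoff in 8am; Planning in 11am).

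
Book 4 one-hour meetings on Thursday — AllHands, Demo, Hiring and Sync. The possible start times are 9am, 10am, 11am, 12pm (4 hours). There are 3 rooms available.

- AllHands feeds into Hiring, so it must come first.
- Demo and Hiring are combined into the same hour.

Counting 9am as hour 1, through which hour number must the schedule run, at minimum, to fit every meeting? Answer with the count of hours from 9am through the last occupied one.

The precedence chain requires at least 2 distinct hours.
With at most 3 per hour and 4 meetings, at least 2 hours are needed.
2 works (last occupied hour: 10am): for example Hiring in 10am; Sync in 9am; Demo in 10am; AllHands in 9am.

2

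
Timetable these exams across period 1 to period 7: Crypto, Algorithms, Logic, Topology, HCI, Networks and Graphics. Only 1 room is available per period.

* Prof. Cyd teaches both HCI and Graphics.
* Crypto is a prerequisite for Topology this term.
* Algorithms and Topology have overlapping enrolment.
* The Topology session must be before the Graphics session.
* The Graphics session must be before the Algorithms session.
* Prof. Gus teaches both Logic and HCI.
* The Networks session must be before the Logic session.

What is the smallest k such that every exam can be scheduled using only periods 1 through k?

7 periods

The precedence chain requires at least 4 distinct periods.
With at most 1 per period and 7 exams, at least 7 periods are needed.
7 works (last occupied period: period 7): for example Logic -> period 6, Algorithms -> period 4, Graphics -> period 3, Crypto -> period 1, Topology -> period 2, Networks -> period 5, HCI -> period 7.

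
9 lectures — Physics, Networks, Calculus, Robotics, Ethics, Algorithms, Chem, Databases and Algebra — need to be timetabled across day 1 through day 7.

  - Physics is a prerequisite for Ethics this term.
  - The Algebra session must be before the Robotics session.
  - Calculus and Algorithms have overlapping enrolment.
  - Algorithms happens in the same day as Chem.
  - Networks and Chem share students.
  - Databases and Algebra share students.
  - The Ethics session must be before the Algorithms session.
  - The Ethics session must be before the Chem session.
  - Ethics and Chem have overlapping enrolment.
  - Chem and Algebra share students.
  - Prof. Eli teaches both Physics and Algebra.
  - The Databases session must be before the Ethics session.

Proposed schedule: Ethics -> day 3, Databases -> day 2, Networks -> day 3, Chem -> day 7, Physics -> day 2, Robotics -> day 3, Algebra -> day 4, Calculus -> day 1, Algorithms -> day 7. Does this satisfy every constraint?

Physics is a prerequisite for Ethics this term — holds.
Prof. Eli teaches both Physics and Algebra — holds.
Databases and Algebra share students — holds.
Calculus and Algorithms have overlapping enrolment — holds.
Ethics and Chem have overlapping enrolment — holds.
Networks and Chem share students — holds.
The Databases session must be before the Ethics session — holds.
Algorithms happens in the same day as Chem — holds.
The Ethics session must be before the Chem session — holds.
The Algebra session must be before the Robotics session — violated.
The Ethics session must be before the Algorithms session — holds.
Chem and Algebra share students — holds.

No — it violates: The Algebra session must be before the Robotics session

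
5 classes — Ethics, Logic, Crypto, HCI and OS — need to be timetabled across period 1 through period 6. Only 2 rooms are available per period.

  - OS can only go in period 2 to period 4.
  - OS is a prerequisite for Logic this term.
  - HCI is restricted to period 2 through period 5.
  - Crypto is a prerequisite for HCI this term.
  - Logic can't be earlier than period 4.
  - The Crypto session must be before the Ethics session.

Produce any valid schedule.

OS=period 2; Crypto=period 1; HCI=period 2; Logic=period 4; Ethics=period 3

Checking: OS(period 2) before Logic(period 4); Crypto(period 1) before Ethics(period 3); Crypto(period 1) before HCI(period 2); HCI=period 2 in [period 2,period 5]; Logic=period 4 in [period 4,period 6]; OS=period 2 in [period 2,period 4]; max 2 per period (cap 2).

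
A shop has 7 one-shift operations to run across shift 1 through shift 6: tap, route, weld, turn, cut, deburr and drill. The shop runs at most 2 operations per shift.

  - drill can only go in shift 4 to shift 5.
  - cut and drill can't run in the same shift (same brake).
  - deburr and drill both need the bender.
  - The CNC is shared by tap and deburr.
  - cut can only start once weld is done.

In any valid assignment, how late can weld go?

shift 5

Downstream work caps weld at shift 5.
weld at shift 5 is achievable: weld in shift 5; drill in shift 4; cut in shift 6; tap in shift 1; route in shift 1; deburr in shift 2; turn in shift 2.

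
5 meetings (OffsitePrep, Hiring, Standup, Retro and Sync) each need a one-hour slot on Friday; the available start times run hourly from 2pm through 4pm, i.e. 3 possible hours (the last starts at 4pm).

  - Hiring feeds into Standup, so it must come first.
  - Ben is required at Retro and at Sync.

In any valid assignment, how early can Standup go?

3pm

Precedence pushes Standup to at least 3pm.
Standup at 3pm is achievable: OffsitePrep -> 2pm; Hiring -> 2pm; Sync -> 3pm; Retro -> 2pm; Standup -> 3pm.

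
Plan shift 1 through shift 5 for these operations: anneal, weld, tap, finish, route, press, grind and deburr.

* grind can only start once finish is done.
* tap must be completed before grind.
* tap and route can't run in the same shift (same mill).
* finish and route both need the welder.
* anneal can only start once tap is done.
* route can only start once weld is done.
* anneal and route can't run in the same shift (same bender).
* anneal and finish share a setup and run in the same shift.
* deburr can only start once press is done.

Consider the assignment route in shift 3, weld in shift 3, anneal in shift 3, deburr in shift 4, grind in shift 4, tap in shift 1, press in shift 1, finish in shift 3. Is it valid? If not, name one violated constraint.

No. anneal and route can't run in the same shift (same bender) is not satisfied.

finish and route both need the welder — violated.
tap must be completed before grind — holds.
anneal and finish share a setup and run in the same shift — holds.
grind can only start once finish is done — holds.
anneal and route can't run in the same shift (same bender) — violated.
route can only start once weld is done — violated.
deburr can only start once press is done — holds.
anneal can only start once tap is done — holds.
tap and route can't run in the same shift (same mill) — holds.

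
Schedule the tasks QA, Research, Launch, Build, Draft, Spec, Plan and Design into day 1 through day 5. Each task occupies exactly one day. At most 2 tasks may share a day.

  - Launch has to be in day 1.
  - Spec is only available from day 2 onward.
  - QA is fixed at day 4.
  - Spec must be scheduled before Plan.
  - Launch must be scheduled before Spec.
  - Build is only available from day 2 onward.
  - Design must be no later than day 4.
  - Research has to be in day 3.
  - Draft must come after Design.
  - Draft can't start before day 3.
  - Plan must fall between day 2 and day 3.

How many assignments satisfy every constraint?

10

Splitting on Build: it can be day 2 (3), day 4 (2), day 5 (5). Listing each branch's schedules as (QA, Research, Launch, Draft, Spec, Plan, Design) by day number:
Build=day 2: (4,3,1,4,2,3,1) (4,3,1,5,2,3,1) (4,3,1,5,2,3,4) — 3.
Build=day 4: (4,3,1,5,2,3,1) (4,3,1,5,2,3,2) — 2.
Build=day 5: (4,3,1,4,2,3,1) (4,3,1,4,2,3,2) (4,3,1,5,2,3,1) (4,3,1,5,2,3,2) (4,3,1,5,2,3,4) — 5.
Summing: 3 + 2 + 5 = 10.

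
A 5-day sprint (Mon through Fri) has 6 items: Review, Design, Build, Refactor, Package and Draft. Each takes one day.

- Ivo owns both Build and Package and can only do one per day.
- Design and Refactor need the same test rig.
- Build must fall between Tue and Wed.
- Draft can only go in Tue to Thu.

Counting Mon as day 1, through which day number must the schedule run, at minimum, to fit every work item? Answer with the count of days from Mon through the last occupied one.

Build can't be placed before Tue — that is day 2 counting from Mon — so the schedule must run through at least 2 days.
2 works (last occupied day: Tue): for example Review in Mon, Package in Mon, Design in Mon, Refactor in Tue, Draft in Tue, Build in Tue.

2 days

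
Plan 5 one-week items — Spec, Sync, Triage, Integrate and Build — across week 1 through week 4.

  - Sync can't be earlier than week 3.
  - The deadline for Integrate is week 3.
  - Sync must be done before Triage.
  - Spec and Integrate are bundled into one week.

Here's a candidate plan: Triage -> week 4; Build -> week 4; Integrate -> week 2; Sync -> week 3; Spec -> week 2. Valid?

Sync can't be earlier than week 3 — holds.
Spec and Integrate are bundled into one week — holds.
The deadline for Integrate is week 3 — holds.
Sync must be done before Triage — holds.

Yes, all constraints hold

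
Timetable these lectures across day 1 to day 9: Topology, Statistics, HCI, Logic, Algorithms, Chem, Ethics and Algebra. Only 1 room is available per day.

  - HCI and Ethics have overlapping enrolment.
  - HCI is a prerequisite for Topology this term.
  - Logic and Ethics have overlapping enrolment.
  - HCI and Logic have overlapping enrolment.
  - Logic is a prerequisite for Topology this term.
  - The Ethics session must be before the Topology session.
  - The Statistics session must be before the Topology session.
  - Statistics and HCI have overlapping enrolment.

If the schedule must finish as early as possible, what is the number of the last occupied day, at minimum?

day 8

The precedence chain requires at least 2 distinct days.
With at most 1 per day and 8 lectures, at least 8 days are needed.
8 works (last occupied day: day 8): for example Chem -> day 7, Statistics -> day 1, Ethics -> day 4, Topology -> day 5, Algorithms -> day 6, Logic -> day 3, Algebra -> day 8, HCI -> day 2.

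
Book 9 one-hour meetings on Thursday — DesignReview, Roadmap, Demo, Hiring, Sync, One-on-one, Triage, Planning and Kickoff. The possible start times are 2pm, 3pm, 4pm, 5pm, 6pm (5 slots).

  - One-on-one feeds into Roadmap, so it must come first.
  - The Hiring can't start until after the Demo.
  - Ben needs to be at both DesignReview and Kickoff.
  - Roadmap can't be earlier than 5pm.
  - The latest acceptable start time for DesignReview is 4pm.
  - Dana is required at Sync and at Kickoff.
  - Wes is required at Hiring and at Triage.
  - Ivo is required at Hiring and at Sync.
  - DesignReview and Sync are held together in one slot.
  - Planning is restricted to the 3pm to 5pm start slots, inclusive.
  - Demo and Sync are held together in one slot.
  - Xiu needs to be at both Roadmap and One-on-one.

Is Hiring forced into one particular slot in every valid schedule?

Hiring can be 3pm (e.g. Planning in 3pm; One-on-one in 2pm; DesignReview in 2pm; Hiring in 3pm; Demo in 2pm; Triage in 2pm; Kickoff in 3pm; Sync in 2pm; Roadmap in 5pm) or 4pm (e.g. Planning=3pm; Triage=2pm; One-on-one=2pm; Hiring=4pm; Roadmap=5pm; Demo=2pm; DesignReview=2pm; Sync=2pm; Kickoff=3pm).

No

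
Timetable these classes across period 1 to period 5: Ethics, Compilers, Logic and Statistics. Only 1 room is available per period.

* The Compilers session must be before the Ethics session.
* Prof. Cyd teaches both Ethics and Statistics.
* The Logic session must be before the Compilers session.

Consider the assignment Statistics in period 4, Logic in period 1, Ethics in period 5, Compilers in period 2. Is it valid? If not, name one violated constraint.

Prof. Cyd teaches both Ethics and Statistics — holds.
The Compilers session must be before the Ethics session — holds.
The Logic session must be before the Compilers session — holds.
Only 1 room is available per period — holds.

Yes, all constraints hold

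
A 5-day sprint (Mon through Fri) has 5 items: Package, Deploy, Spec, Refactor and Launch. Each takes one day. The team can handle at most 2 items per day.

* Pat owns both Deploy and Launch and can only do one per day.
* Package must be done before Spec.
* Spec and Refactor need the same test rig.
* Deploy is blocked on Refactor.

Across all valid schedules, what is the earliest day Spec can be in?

Tue

Precedence pushes Spec to at least Tue.
Spec at Tue is achievable: Launch in Wed; Package in Mon; Spec in Tue; Refactor in Mon; Deploy in Tue.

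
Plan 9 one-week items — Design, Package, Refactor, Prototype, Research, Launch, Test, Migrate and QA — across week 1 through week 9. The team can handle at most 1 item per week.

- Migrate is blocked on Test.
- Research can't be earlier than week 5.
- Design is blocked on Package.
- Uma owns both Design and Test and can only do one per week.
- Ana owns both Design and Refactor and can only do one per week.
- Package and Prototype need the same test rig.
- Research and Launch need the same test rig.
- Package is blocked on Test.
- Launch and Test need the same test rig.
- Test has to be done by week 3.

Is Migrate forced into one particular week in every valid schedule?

Migrate can be week 2 (e.g. Design in week 4; Migrate in week 2; Test in week 1; Package in week 3; Research in week 5; Launch in week 8; QA in week 9; Refactor in week 6; Prototype in week 7) or week 3 (e.g. Refactor -> week 6, Migrate -> week 3, Launch -> week 8, QA -> week 9, Design -> week 4, Package -> week 2, Prototype -> week 7, Test -> week 1, Research -> week 5).

No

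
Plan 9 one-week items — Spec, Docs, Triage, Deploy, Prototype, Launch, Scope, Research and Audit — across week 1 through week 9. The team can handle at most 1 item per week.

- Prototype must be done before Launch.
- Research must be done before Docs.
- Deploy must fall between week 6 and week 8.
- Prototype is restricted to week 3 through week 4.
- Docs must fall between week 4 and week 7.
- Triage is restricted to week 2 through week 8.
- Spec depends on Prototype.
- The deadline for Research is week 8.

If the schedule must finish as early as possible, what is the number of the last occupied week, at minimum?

The precedence chain requires at least 2 distinct weeks.
With at most 1 per week and 9 tasks, at least 9 weeks are needed.
Deploy can't be placed before week 6, so the schedule must run through at least week 6.
9 works (last occupied week: week 9): for example Scope=week 8; Deploy=week 6; Docs=week 4; Research=week 1; Launch=week 7; Triage=week 2; Audit=week 9; Spec=week 5; Prototype=week 3.

9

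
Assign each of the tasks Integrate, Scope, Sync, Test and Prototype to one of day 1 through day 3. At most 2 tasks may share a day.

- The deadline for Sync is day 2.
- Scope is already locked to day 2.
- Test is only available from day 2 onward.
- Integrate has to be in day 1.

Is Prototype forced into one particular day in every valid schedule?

No

Prototype can be day 1 (e.g. Sync in day 2; Test in day 3; Scope in day 2; Prototype in day 1; Integrate in day 1) or day 2 (e.g. Scope=day 2, Prototype=day 2, Sync=day 1, Integrate=day 1, Test=day 3).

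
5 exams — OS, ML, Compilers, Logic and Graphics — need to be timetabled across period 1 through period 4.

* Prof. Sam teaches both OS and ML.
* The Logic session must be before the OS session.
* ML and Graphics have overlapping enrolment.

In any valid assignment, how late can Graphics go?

period 4

Graphics at period 4 is achievable: Logic=period 1, ML=period 1, OS=period 2, Graphics=period 4, Compilers=period 1.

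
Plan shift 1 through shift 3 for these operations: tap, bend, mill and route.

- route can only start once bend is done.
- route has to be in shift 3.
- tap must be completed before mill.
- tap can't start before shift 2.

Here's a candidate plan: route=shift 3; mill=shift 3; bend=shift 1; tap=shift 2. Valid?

Yes, all constraints hold

route has to be in shift 3 — holds.
tap can't start before shift 2 — holds.
route can only start once bend is done — holds.
tap must be completed before mill — holds.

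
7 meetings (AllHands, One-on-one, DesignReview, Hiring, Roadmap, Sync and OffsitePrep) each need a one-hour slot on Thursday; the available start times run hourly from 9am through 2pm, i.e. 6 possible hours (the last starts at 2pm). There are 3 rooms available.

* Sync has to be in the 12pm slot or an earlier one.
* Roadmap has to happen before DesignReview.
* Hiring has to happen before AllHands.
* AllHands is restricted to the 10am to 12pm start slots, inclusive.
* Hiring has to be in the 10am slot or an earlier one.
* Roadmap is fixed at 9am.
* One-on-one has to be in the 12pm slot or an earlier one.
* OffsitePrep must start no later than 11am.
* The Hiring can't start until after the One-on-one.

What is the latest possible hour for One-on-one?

One-on-one's own window allows nothing later than 12pm; downstream work caps One-on-one at 9am.
One-on-one at 9am is achievable: One-on-one -> 9am; Roadmap -> 9am; DesignReview -> 10am; Sync -> 10am; OffsitePrep -> 9am; AllHands -> 11am; Hiring -> 10am.

9am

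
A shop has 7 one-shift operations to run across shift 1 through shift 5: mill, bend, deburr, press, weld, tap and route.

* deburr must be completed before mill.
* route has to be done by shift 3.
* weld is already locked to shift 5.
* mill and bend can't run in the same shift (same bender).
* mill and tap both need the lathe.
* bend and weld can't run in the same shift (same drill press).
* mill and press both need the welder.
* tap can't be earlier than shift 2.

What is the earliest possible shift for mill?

shift 2

Precedence pushes mill to at least shift 2.
mill at shift 2 is achievable: deburr=shift 1; tap=shift 3; weld=shift 5; route=shift 1; press=shift 1; mill=shift 2; bend=shift 1.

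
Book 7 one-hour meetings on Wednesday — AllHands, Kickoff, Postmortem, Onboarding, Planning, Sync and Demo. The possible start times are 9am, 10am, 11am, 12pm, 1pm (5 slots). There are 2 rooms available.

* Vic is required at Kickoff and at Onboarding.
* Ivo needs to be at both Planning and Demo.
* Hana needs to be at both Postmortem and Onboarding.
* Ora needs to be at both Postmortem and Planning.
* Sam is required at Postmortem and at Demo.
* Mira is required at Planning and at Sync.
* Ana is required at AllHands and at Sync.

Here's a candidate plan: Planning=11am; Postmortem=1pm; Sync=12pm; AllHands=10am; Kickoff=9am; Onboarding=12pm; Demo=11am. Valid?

No. Ivo needs to be at both Planning and Demo is not satisfied.

Mira is required at Planning and at Sync — holds.
Ivo needs to be at both Planning and Demo — violated.
Vic is required at Kickoff and at Onboarding — holds.
Ana is required at AllHands and at Sync — holds.
Hana needs to be at both Postmortem and Onboarding — holds.
There are 2 rooms available — holds.
Ora needs to be at both Postmortem and Planning — holds.
Sam is required at Postmortem and at Demo — holds.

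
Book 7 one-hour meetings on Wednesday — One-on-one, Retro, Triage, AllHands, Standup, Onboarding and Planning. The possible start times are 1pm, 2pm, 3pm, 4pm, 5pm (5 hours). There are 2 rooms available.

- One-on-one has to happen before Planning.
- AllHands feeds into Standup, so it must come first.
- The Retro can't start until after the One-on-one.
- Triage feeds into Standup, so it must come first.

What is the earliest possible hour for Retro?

Precedence pushes Retro to at least 2pm.
Retro at 2pm is achievable: Standup -> 3pm; Planning -> 3pm; One-on-one -> 1pm; Triage -> 1pm; Retro -> 2pm; Onboarding -> 4pm; AllHands -> 2pm.

2pm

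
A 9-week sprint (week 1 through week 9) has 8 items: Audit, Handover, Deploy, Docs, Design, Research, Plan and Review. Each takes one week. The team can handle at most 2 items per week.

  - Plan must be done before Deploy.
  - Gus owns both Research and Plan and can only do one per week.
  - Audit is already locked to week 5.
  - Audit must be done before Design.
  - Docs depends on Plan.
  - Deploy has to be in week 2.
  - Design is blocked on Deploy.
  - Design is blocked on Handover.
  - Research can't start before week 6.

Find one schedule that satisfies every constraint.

Deploy -> week 2, Design -> week 6, Plan -> week 1, Review -> week 3, Audit -> week 5, Research -> week 6, Handover -> week 1, Docs -> week 2

Checking: Audit(week 5) before Design(week 6); Plan(week 1) before Deploy(week 2); Plan(week 1) before Docs(week 2); Deploy(week 2) before Design(week 6); Handover(week 1) before Design(week 6); Research(week 6) != Plan(week 1); Research=week 6 in [week 6,week 9]; Audit=week 5 in [week 5,week 5]; Deploy=week 2 in [week 2,week 2]; max 2 per week (cap 2).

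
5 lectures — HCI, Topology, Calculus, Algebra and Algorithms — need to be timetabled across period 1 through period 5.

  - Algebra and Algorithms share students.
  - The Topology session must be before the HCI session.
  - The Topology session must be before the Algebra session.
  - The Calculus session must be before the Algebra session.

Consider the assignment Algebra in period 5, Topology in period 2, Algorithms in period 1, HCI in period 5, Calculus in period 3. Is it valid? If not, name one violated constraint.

The Topology session must be before the HCI session — holds.
The Calculus session must be before the Algebra session — holds.
Algebra and Algorithms share students — holds.
The Topology session must be before the Algebra session — holds.

Valid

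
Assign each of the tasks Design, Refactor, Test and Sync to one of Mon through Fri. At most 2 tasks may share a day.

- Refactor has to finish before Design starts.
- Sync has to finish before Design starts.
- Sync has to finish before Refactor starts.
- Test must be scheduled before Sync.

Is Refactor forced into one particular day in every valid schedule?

No

Refactor can be Wed (e.g. Design in Thu; Test in Mon; Sync in Tue; Refactor in Wed) or Thu (e.g. Sync -> Tue, Design -> Fri, Refactor -> Thu, Test -> Mon).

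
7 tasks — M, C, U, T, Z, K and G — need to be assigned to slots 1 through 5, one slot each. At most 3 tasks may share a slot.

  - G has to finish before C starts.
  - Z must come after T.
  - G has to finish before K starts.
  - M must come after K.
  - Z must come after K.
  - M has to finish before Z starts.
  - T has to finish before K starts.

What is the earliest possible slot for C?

Precedence pushes C to at least 2.
C at 2 is achievable: G in 1; Z in 4; T in 1; K in 2; U in 1; C in 2; M in 3.

2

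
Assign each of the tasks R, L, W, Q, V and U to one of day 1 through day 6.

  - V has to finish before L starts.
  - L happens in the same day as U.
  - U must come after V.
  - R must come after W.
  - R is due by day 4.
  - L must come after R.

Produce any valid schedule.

V=day 1, L=day 3, Q=day 1, U=day 3, W=day 1, R=day 2

Checking: W(day 1) before R(day 2); V(day 1) before L(day 3); V(day 1) before U(day 3); R(day 2) before L(day 3); L = U = day 3; R=day 2 in [day 1,day 4].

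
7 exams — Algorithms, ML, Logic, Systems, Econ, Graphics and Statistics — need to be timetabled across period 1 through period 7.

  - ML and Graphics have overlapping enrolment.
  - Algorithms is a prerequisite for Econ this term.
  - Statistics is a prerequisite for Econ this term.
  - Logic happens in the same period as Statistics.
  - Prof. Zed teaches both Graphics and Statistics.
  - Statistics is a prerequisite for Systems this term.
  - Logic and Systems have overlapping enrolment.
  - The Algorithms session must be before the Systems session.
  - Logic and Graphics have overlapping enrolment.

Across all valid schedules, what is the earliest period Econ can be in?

period 2

Precedence pushes Econ to at least period 2.
Econ at period 2 is achievable: Graphics in period 2, Logic in period 1, ML in period 1, Statistics in period 1, Econ in period 2, Systems in period 2, Algorithms in period 1.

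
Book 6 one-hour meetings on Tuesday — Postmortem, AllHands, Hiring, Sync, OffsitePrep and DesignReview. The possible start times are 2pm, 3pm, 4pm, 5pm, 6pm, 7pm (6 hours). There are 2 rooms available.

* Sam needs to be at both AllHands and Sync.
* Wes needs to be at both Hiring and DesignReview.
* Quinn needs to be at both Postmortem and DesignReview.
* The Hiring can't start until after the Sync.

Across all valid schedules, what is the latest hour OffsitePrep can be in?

OffsitePrep at 7pm is achievable: Postmortem -> 2pm; DesignReview -> 4pm; OffsitePrep -> 7pm; Hiring -> 3pm; AllHands -> 3pm; Sync -> 2pm.

7pm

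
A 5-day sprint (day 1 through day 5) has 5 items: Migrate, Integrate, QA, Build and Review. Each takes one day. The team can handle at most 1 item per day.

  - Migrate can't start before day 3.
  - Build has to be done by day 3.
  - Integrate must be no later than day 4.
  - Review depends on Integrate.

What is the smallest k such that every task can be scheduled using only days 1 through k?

5

The precedence chain requires at least 2 distinct days.
With at most 1 per day and 5 tasks, at least 5 days are needed.
Migrate can't be placed before day 3, so the schedule must run through at least day 3.
5 works (last occupied day: day 5): for example Integrate=day 2, Build=day 1, QA=day 5, Migrate=day 3, Review=day 4.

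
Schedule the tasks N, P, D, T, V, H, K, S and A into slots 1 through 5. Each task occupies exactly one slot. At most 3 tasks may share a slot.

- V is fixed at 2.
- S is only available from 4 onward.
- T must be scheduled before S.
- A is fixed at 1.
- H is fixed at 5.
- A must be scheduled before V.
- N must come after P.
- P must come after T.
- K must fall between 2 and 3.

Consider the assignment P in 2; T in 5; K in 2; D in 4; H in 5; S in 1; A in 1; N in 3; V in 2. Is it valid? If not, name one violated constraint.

S is only available from 4 onward — violated.
N must come after P — holds.
H is fixed at 5 — holds.
T must be scheduled before S — violated.
V is fixed at 2 — holds.
K must fall between 2 and 3 — holds.
A must be scheduled before V — holds.
P must come after T — violated.
At most 3 tasks may share a slot — holds.
A is fixed at 1 — holds.

No. T must be scheduled before S is not satisfied.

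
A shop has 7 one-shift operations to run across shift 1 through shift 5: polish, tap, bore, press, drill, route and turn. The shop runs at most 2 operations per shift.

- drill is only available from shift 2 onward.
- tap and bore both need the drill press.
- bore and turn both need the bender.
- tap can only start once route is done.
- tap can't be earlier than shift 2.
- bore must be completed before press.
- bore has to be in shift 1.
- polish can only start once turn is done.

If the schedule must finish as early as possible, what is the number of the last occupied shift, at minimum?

shift 4

The precedence chain requires at least 2 distinct shifts.
With at most 2 per shift and 7 operations, at least 4 shifts are needed.
4 works (last occupied shift: shift 4): for example bore=shift 1; turn=shift 3; press=shift 3; polish=shift 4; route=shift 1; drill=shift 2; tap=shift 2.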